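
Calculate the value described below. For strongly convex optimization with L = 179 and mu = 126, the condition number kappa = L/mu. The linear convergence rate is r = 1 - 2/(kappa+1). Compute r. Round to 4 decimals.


Step 1: Compute the condition number.
kappa = L/mu = 179/126 = 1.4206
Step 2: Compute the convergence rate.
r = 1 - 2/(kappa + 1) = 1 - 2*mu/(L + mu) = (L - mu)/(L + mu) = 53/305 = 0.1738


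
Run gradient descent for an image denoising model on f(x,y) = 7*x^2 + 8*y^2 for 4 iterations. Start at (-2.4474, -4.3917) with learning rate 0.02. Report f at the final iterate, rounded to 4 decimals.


Gradient descent on f(x,y) = 7*x^2 + 8*y^2.
Starting point: (-2.4474, -4.3917), alpha = 0.02
Step 1: grad_x = 2*7*-2.4474 = -34.2636, grad_y = 2*8*-4.3917 = -70.2672
  x_1 = -2.4474 - 0.02*-34.2636 = -1.7621
  y_1 = -4.3917 - 0.02*-70.2672 = -2.9864
Step 2: grad_x = 2*7*-1.7621 = -24.6698, grad_y = 2*8*-2.9864 = -47.7817
  x_2 = -1.7621 - 0.02*-24.6698 = -1.2687
  y_2 = -2.9864 - 0.02*-47.7817 = -2.0307
Step 3: grad_x = 2*7*-1.2687 = -17.7623, grad_y = 2*8*-2.0307 = -32.4916
  x_3 = -1.2687 - 0.02*-17.7623 = -0.9135
  y_3 = -2.0307 - 0.02*-32.4916 = -1.3809
Step 4: grad_x = 2*7*-0.9135 = -12.7888, grad_y = 2*8*-1.3809 = -22.0943
  x_4 = -0.9135 - 0.02*-12.7888 = -0.6577
  y_4 = -1.3809 - 0.02*-22.0943 = -0.939
f(-0.6577, -0.939) = 7*(-0.6577)^2 + 8*(-0.939)^2 = 10.0819


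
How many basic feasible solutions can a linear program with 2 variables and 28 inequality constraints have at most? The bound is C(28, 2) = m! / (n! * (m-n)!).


Each vertex corresponds to some choice of n active constraints out of m, so the number of vertices is at most C(m, n) = m! / (n!(m-n)!).
m = 28, n = 2
Numerator: 28 * 27
Denominator: 2! = 2
C(28, 2) = 378


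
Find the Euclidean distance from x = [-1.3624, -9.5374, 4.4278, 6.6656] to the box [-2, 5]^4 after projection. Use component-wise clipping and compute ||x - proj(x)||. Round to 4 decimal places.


Project each component onto [-2, 5].
clip(-1.3624) = -1.3624, clip(-9.5374) = -2.0, clip(4.4278) = 4.4278, clip(6.6656) = 5.0
Projection = [-1.3624, -2.0, 4.4278, 5.0]
Squared diffs: [0.0, 56.8124, 0.0, 2.7742]
Distance = sqrt(59.5866) = 7.7192


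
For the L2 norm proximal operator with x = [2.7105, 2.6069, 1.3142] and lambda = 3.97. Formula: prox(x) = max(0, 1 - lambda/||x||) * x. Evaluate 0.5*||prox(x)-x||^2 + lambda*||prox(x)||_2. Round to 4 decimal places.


Step 1: Compute ||x||.
||x|| = 3.9837
Step 2: Compute scaling factor.
scale = max(0, 1 - 3.97/3.9837) = 0.0034
Step 3: prox(x) = [0.0093, 0.009, 0.0045]
||prox(x)|| = 0.0137
Step 4: Proximal objective.
0.5*||prox-x||^2 = 7.8805
lambda*||prox|| = 0.0544
Total = 7.9348


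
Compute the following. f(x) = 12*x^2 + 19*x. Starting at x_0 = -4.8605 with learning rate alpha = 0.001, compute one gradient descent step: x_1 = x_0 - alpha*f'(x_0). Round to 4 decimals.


We compute the gradient at x_0 and apply the update.
f'(x) = 24*x + 19
f'(-4.8605) = 24*-4.8605 + 19 = -97.652
x_1 = -4.8605 - 0.001*-97.652 = -4.7628


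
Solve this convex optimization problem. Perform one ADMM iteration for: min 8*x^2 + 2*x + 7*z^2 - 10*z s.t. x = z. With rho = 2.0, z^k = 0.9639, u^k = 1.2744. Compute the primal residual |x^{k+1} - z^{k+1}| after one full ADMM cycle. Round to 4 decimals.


ADMM iteration with rho = 2.0, z^k = 0.9639, u^k = 1.2744
Step 1: x-update.
Minimize 8*x^2 + 2*x + (2.0/2)*(x - 0.9639 + 1.2744)^2
FOC: (2*8 + 2.0)*x = -2 + 2.0*(0.9639 - 1.2744)
x^{k+1} = -0.1456
Step 2: z-update.
Minimize 7*z^2 - 10*z + (2.0/2)*(-0.1456 - z + 1.2744)^2
FOC: (2*7 + 2.0)*z = 10 + 2.0*(-0.1456 + 1.2744)
z^{k+1} = 0.7661
Step 3: u-update.
u^{k+1} = 1.2744 - 0.1456 - 0.7661 = 0.3627
Step 4: Primal residual = |-0.1456 - 0.7661| = 0.9117


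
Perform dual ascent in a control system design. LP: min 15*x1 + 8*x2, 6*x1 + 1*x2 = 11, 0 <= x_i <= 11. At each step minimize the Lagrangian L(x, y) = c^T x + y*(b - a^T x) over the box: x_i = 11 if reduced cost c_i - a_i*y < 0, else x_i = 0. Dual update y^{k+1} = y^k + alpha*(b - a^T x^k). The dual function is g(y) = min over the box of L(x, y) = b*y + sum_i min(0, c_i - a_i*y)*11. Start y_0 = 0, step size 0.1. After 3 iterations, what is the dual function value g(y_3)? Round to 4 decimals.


Dual ascent for LP: min 15*x1 + 8*x2, 6*x1 + 1*x2 = 11, 0 <= x_i <= 11
Step 1: y^k = 0.0, reduced costs: (15.0, 8.0)
  x^k = (0.0, 0.0), subgradient = b - a^T x = 11.0
  y^{k+1} = 0.0 + 0.1*11.0 = 1.1
Step 2: y^k = 1.1, reduced costs: (8.4, 6.9)
  x^k = (0.0, 0.0), subgradient = b - a^T x = 11.0
  y^{k+1} = 1.1 + 0.1*11.0 = 2.2
Step 3: y^k = 2.2, reduced costs: (1.8, 5.8)
  x^k = (0.0, 0.0), subgradient = b - a^T x = 11.0
  y^{k+1} = 2.2 + 0.1*11.0 = 3.3
Dual objective at y_3 = 3.3: reduced costs (-4.8, 4.7), box minimizer x = (11.0, 0.0)
g(y_3) = b*y + (c1 - a1*y)*x1 + (c2 - a2*y)*x2 = 11*3.3 + (-4.8)*11.0 + 4.7*0.0 = 36.3 - 52.8 + 0.0 = -16.5


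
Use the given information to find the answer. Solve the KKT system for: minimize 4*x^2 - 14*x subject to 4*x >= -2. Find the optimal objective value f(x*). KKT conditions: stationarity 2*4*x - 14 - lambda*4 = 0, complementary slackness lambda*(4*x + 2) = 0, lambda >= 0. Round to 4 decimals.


Step 1: Try lambda = 0 (constraint inactive).
Stationarity: 2*4*x - 14 = 0
x* = 14/(2*4) = 1.75
Check constraint: 4*1.75 = 7.0 >= -2 -- satisfied.
Step 2: Compute optimal value.
f(x*) = 4*1.75^2 - 14*1.75 = -12.25


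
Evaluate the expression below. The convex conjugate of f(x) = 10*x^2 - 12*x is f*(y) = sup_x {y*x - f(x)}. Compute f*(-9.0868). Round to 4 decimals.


f*(y) = sup_x {y*x - a*x^2 - b*x} = sup_x {(y-b)*x - a*x^2}
FOC: (y - b) - 2a*x = 0 => x* = (y - b)/(2a)
x* = (-9.0868 + 12)/(2*10) = 0.1457
f*(-9.0868) = (y-b)^2/(4a) = (-9.0868 + 12)^2/(4*10)
= 8.4867/40 = 0.2122


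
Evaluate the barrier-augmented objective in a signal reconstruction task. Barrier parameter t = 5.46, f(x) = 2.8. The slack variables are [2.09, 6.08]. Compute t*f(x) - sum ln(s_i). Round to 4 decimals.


Step 1: Compute log-barrier.
ln values: [0.7372, 1.805]
phi = -(0.7372 + 1.805) = -2.5422
Step 2: Compute augmented objective.
t*f(x) = 5.46*2.8 = 15.288
Total = 15.288 - 2.5422 = 12.7458


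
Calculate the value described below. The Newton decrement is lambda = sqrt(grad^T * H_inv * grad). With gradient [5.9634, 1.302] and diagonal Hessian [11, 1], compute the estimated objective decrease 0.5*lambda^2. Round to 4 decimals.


Step 1: H is diagonal, so H^(-1) * g = [0.5421, 1.302].
Step 2: g^T H^(-1) g = sum_i g_i^2 / H_ii
  = (5.9634)^2/11 + (1.302)^2/1
  = 3.2329 + 1.6952 = 4.9281
Step 3: Objective decrease = 0.5 * g^T H^(-1) g = 2.4641


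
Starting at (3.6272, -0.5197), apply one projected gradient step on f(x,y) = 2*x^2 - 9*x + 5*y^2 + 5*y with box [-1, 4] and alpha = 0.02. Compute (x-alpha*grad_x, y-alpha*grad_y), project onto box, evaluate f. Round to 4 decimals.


Step 1: Compute gradient at (3.6272, -0.5197).
grad_x = 2*2*3.6272 - 9 = 5.5088
grad_y = 2*5*-0.5197 + 5 = -0.197
Step 2: Gradient step.
x_raw = 3.6272 - 0.02*5.5088 = 3.517
y_raw = -0.5197 - 0.02*-0.197 = -0.5158
Step 3: Project onto [-1, 4].
x_proj = clip(3.517) = 3.517
y_proj = clip(-0.5158) = -0.5158
Step 4: Evaluate f.
f(3.517, -0.5158) = -8.1631


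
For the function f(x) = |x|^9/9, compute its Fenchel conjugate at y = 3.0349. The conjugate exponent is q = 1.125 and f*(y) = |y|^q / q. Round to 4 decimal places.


The conjugate exponent q satisfies 1/p + 1/q = 1.
p = 9, so q = 9/(9 - 1) = 1.125
|y|^q = 3.0349^1.125 = 3.4867
f*(3.0349) = 3.4867 / 1.125 = 3.0993


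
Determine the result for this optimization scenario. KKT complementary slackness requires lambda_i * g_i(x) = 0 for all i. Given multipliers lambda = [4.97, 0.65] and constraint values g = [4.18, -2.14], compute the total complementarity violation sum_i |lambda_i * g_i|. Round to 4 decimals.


KKT complementary slackness check:
lambda_1 * g_1 = 4.97 * 4.18 = 20.7746
lambda_2 * g_2 = 0.65 * -2.14 = -1.391
Total violation = 20.7746 + 1.391 = 22.1656


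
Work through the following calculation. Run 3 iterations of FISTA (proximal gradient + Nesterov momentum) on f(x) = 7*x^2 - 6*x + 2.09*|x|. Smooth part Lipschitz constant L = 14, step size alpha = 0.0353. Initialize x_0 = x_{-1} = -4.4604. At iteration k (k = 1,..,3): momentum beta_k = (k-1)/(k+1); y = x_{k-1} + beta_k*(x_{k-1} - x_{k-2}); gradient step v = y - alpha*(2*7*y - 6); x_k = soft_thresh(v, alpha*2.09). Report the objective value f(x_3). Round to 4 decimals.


FISTA on f(x) = 7*x^2 - 6*x + 2.09*|x|
L = 14, alpha = 0.0353
Iteration 1: beta = 0.0, y = -4.4604 + 0.0*(-4.4604 + 4.4604) = -4.4604
  grad(y) = -68.4456, v = y - alpha*grad = -2.0443
  prox(v) = soft_thresh(-2.0443, 0.0738) = -1.9705
Iteration 2: beta = 0.3333, y = -1.9705 + 0.3333*(-1.9705 + 4.4604) = -1.1405
  grad(y) = -21.9673, v = y - alpha*grad = -0.3651
  prox(v) = soft_thresh(-0.3651, 0.0738) = -0.2913
Iteration 3: beta = 0.5, y = -0.2913 + 0.5*(-0.2913 + 1.9705) = 0.5483
  grad(y) = 1.6761, v = y - alpha*grad = 0.4891
  prox(v) = soft_thresh(0.4891, 0.0738) = 0.4154
f(x_3) = 7*0.4154^2 - 6*0.4154 + 2.09*|0.4154| = -0.4164


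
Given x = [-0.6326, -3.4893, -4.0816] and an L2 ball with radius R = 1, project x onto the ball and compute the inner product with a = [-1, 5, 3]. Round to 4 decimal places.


Step 1: Compute ||x|| (intermediates to 6 decimals).
||x|| = sqrt((-0.6326)^2 + (-3.4893)^2 + (-4.0816)^2) = 5.406927
Step 2: Project.
Since ||x|| > R, scale = R/||x|| = 1/5.406927 = 0.184948, proj(x) = scale * x
proj(x) = [-0.116998, -0.645339, -0.754884]
Step 3: Dot product.
a^T * proj(x) = -1*(-0.116998) + 5*(-0.645339) + 3*(-0.754884) = -5.3743


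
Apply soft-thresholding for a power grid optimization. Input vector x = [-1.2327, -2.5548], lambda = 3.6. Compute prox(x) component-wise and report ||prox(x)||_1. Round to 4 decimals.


Soft-thresholding with lambda = 3.6:
prox(-1.2327) = sign(-1.2327)*max(|-1.2327| - 3.6, 0) = 0.0
prox(-2.5548) = sign(-2.5548)*max(|-2.5548| - 3.6, 0) = 0.0
prox(x) = [0.0, 0.0]
||prox(x)||_1 = 0.0 + 0.0 = 0.0


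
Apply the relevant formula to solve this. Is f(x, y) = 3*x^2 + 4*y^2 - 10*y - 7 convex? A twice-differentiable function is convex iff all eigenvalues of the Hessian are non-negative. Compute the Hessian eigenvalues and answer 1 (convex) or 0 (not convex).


The Hessian of f(x,y) = 3*x^2 + 4*y^2 - 10*y - 7 is:
H = [[6, 0], [0, 8]]
Trace = 6 + 8 = 14
Determinant = 6*8 - (0)^2 = 48
Discriminant = (14)^2 - 4*48 = 4.0
Eigenvalues: lambda_1 = 6.0, lambda_2 = 8.0
The function is convex.

1


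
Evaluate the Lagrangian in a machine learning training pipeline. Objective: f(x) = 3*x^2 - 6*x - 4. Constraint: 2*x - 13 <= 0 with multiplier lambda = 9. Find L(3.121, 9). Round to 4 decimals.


Step 1: Evaluate f(x).
f(3.121) = 3*3.121^2 - 6*3.121 - 4 = 6.4959
Step 2: Evaluate g(x).
g(3.121) = 2*3.121 - 13 = -6.758
Step 3: Compute Lagrangian.
L = 6.4959 + 9*-6.758 = -54.3261


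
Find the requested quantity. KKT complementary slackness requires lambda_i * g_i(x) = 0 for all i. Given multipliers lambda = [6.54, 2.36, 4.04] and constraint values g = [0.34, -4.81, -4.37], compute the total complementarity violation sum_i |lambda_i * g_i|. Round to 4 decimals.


KKT complementary slackness check:
lambda_1 * g_1 = 6.54 * 0.34 = 2.2236
lambda_2 * g_2 = 2.36 * -4.81 = -11.3516
lambda_3 * g_3 = 4.04 * -4.37 = -17.6548
Total violation = 2.2236 + 11.3516 + 17.6548 = 31.23


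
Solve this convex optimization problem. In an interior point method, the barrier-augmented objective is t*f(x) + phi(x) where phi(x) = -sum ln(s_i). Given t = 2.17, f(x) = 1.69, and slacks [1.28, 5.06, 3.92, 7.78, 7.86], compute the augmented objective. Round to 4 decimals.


Step 1: Compute log-barrier.
ln values: [0.2469, 1.6214, 1.3661, 2.0516, 2.0618]
phi = -(0.2469 + 1.6214 + 1.3661 + 2.0516 + 2.0618) = -7.3477
Step 2: Compute augmented objective.
t*f(x) = 2.17*1.69 = 3.6673
Total = 3.6673 - 7.3477 = -3.6804


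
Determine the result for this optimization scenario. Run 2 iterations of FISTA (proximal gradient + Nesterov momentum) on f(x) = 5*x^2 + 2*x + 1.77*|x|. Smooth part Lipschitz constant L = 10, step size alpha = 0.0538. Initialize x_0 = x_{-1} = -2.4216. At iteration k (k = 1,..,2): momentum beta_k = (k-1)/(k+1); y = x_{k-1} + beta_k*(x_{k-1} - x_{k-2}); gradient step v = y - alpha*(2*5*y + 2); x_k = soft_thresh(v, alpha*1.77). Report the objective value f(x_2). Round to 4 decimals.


FISTA on f(x) = 5*x^2 + 2*x + 1.77*|x|
L = 10, alpha = 0.0538
Iteration 1: beta = 0.0, y = -2.4216 + 0.0*(-2.4216 + 2.4216) = -2.4216
  grad(y) = -22.216, v = y - alpha*grad = -1.2264
  prox(v) = soft_thresh(-1.2264, 0.0952) = -1.1312
Iteration 2: beta = 0.3333, y = -1.1312 + 0.3333*(-1.1312 + 2.4216) = -0.701
  grad(y) = -5.01, v = y - alpha*grad = -0.4315
  prox(v) = soft_thresh(-0.4315, 0.0952) = -0.3362
f(x_2) = 5*(-0.3362)^2 + 2*(-0.3362) + 1.77*|-0.3362| = 0.4879


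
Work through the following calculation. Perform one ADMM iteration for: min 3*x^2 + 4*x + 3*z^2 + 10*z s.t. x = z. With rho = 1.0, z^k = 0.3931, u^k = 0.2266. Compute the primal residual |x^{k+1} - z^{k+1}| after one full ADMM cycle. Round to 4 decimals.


ADMM iteration with rho = 1.0, z^k = 0.3931, u^k = 0.2266
Step 1: x-update.
Minimize 3*x^2 + 4*x + (1.0/2)*(x - 0.3931 + 0.2266)^2
FOC: (2*3 + 1.0)*x = -4 + 1.0*(0.3931 - 0.2266)
x^{k+1} = -0.5476
Step 2: z-update.
Minimize 3*z^2 + 10*z + (1.0/2)*(-0.5476 - z + 0.2266)^2
FOC: (2*3 + 1.0)*z = -10 + 1.0*(-0.5476 + 0.2266)
z^{k+1} = -1.4744
Step 3: u-update.
u^{k+1} = 0.2266 - 0.5476 + 1.4744 = 1.1534
Step 4: Primal residual = |-0.5476 + 1.4744| = 0.9268


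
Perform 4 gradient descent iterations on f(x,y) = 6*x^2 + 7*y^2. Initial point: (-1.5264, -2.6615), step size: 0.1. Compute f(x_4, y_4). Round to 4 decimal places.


Gradient descent on f(x,y) = 6*x^2 + 7*y^2.
Starting point: (-1.5264, -2.6615), alpha = 0.1
Step 1: grad_x = 2*6*-1.5264 = -18.3168, grad_y = 2*7*-2.6615 = -37.261
  x_1 = -1.5264 - 0.1*-18.3168 = 0.3053
  y_1 = -2.6615 - 0.1*-37.261 = 1.0646
Step 2: grad_x = 2*6*0.3053 = 3.6634, grad_y = 2*7*1.0646 = 14.9044
  x_2 = 0.3053 - 0.1*3.6634 = -0.0611
  y_2 = 1.0646 - 0.1*14.9044 = -0.4258
Step 3: grad_x = 2*6*-0.0611 = -0.7327, grad_y = 2*7*-0.4258 = -5.9618
  x_3 = -0.0611 - 0.1*-0.7327 = 0.0122
  y_3 = -0.4258 - 0.1*-5.9618 = 0.1703
Step 4: grad_x = 2*6*0.0122 = 0.1465, grad_y = 2*7*0.1703 = 2.3847
  x_4 = 0.0122 - 0.1*0.1465 = -0.0024
  y_4 = 0.1703 - 0.1*2.3847 = -0.0681
f(-0.0024, -0.0681) = 6*(-0.0024)^2 + 7*(-0.0681)^2 = 0.0325


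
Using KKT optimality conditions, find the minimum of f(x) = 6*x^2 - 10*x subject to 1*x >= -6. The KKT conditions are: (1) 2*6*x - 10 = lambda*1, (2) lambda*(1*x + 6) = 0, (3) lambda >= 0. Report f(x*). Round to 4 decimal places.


Step 1: Try lambda = 0 (constraint inactive).
Stationarity: 2*6*x - 10 = 0
x* = 10/(2*6) = 5/6 = 0.8333 (rounded; the exact value 5/6 is used below)
Check constraint: 1*0.8333 = 0.8333 >= -6 -- satisfied.
Step 2: Compute optimal value.
f(x*) = 6*(5/6)^2 - 10*(5/6) = -4.1667


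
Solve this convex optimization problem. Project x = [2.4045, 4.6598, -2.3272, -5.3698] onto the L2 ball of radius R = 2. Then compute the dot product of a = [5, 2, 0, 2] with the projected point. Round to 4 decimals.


Step 1: Compute ||x|| (intermediates to 6 decimals).
||x|| = sqrt(2.4045^2 + 4.6598^2 + (-2.3272)^2 + (-5.3698)^2) = 7.85786
Step 2: Project.
Since ||x|| > R, scale = R/||x|| = 2/7.85786 = 0.254522, proj(x) = scale * x
proj(x) = [0.611998, 1.186022, -0.592324, -1.366732]
Step 3: Dot product.
a^T * proj(x) = 5*0.611998 + 2*1.186022 + 0*(-0.592324) + 2*(-1.366732) = 2.6986


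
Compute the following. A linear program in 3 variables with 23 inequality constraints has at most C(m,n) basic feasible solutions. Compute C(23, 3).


Each vertex corresponds to some choice of n active constraints out of m, so the number of vertices is at most C(m, n) = m! / (n!(m-n)!).
m = 23, n = 3
Numerator: 23 * 22 * 21
Denominator: 3! = 6
C(23, 3) = 1771


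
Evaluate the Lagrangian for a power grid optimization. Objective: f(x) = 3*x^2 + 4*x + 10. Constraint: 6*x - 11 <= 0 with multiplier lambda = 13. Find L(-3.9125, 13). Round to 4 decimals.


Step 1: Evaluate f(x).
f(-3.9125) = 3*(-3.9125)^2 + 4*(-3.9125) + 10 = 40.273
Step 2: Evaluate g(x).
g(-3.9125) = 6*-3.9125 - 11 = -34.475
Step 3: Compute Lagrangian.
L = 40.273 + 13*-34.475 = -407.902


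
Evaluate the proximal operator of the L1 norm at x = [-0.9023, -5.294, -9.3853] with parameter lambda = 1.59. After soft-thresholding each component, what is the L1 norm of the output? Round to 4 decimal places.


Soft-thresholding with lambda = 1.59:
prox(-0.9023) = sign(-0.9023)*max(|-0.9023| - 1.59, 0) = 0.0
prox(-5.294) = sign(-5.294)*max(|-5.294| - 1.59, 0) = -3.704
prox(-9.3853) = sign(-9.3853)*max(|-9.3853| - 1.59, 0) = -7.7953
prox(x) = [0.0, -3.704, -7.7953]
||prox(x)||_1 = 0.0 + 3.704 + 7.7953 = 11.4993


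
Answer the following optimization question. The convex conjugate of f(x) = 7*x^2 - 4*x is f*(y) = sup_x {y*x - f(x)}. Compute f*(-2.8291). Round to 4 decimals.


f*(y) = sup_x {y*x - a*x^2 - b*x} = sup_x {(y-b)*x - a*x^2}
FOC: (y - b) - 2a*x = 0 => x* = (y - b)/(2a)
x* = (-2.8291 + 4)/(2*7) = 0.0836
f*(-2.8291) = (y-b)^2/(4a) = (-2.8291 + 4)^2/(4*7)
= 1.371/28 = 0.049


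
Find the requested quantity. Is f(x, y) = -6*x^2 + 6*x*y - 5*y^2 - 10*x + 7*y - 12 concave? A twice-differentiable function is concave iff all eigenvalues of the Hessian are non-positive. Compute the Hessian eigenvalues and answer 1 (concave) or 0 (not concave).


The Hessian of f(x,y) = -6*x^2 + 6*x*y - 5*y^2 - 10*x + 7*y - 12 is:
H = [[-12, 6], [6, -10]]
Trace = -12 - 10 = -22
Determinant = -12*-10 - (6)^2 = 84
Discriminant = (-22)^2 - 4*84 = 148.0
Eigenvalues: lambda_1 = -17.0828, lambda_2 = -4.9172
The function is concave.

1


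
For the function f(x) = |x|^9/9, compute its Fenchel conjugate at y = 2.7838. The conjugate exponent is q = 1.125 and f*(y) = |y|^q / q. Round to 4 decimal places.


The conjugate exponent q satisfies 1/p + 1/q = 1.
p = 9, so q = 9/(9 - 1) = 1.125
|y|^q = 2.7838^1.125 = 3.1639
f*(2.7838) = 3.1639 / 1.125 = 2.8123


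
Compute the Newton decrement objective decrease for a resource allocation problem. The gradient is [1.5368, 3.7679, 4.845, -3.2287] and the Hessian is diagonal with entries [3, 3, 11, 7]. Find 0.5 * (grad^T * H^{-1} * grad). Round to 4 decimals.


Step 1: H is diagonal, so H^(-1) * g = [0.5123, 1.256, 0.4405, -0.4612].
Step 2: g^T H^(-1) g = sum_i g_i^2 / H_ii
  = (1.5368)^2/3 + (3.7679)^2/3 + (4.845)^2/11 + (-3.2287)^2/7
  = 0.7873 + 4.7324 + 2.134 + 1.4892 = 9.1428
Step 3: Objective decrease = 0.5 * g^T H^(-1) g = 4.5714


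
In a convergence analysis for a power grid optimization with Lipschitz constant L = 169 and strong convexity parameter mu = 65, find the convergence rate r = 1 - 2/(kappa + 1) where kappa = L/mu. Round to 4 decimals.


Step 1: Compute the condition number.
kappa = L/mu = 169/65 = 2.6
Step 2: Compute the convergence rate.
r = 1 - 2/(kappa + 1) = 1 - 2*mu/(L + mu) = (L - mu)/(L + mu) = 104/234 = 0.4444


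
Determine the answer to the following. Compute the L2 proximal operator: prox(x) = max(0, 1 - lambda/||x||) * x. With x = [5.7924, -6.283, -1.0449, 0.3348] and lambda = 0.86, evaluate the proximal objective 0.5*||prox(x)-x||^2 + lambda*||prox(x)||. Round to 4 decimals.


Step 1: Compute ||x||.
||x|| = 8.6158
Step 2: Compute scaling factor.
scale = max(0, 1 - 0.86/8.6158) = 0.9002
Step 3: prox(x) = [5.2142, -5.6559, -0.9406, 0.3014]
||prox(x)|| = 7.7558
Step 4: Proximal objective.
0.5*||prox-x||^2 = 0.3698
lambda*||prox|| = 6.67
Total = 7.0398


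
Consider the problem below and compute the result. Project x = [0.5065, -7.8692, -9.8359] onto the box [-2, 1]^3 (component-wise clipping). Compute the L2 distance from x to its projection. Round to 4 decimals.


Project each component onto [-2, 1].
clip(0.5065) = 0.5065, clip(-7.8692) = -2.0, clip(-9.8359) = -2.0
Projection = [0.5065, -2.0, -2.0]
Squared diffs: [0.0, 34.4475, 61.4013]
Distance = sqrt(95.8488) = 9.7902


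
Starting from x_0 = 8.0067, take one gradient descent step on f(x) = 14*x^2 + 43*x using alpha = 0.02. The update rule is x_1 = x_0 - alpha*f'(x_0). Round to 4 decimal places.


We compute the gradient at x_0 and apply the update.
f'(x) = 28*x + 43
f'(8.0067) = 28*8.0067 + 43 = 267.1876
x_1 = 8.0067 - 0.02*267.1876 = 2.6629


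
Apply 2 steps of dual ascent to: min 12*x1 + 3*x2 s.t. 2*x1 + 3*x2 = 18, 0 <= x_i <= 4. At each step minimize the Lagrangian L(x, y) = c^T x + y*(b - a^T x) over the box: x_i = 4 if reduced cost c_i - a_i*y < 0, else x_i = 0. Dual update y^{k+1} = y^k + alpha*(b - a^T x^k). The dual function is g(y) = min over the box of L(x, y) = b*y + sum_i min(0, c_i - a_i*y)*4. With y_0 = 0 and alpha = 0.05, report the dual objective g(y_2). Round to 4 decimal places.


Dual ascent for LP: min 12*x1 + 3*x2, 2*x1 + 3*x2 = 18, 0 <= x_i <= 4
Step 1: y^k = 0.0, reduced costs: (12.0, 3.0)
  x^k = (0.0, 0.0), subgradient = b - a^T x = 18.0
  y^{k+1} = 0.0 + 0.05*18.0 = 0.9
Step 2: y^k = 0.9, reduced costs: (10.2, 0.3)
  x^k = (0.0, 0.0), subgradient = b - a^T x = 18.0
  y^{k+1} = 0.9 + 0.05*18.0 = 1.8
Dual objective at y_2 = 1.8: reduced costs (8.4, -2.4), box minimizer x = (0.0, 4.0)
g(y_2) = b*y + (c1 - a1*y)*x1 + (c2 - a2*y)*x2 = 18*1.8 + 8.4*0.0 + (-2.4)*4.0 = 32.4 + 0.0 - 9.6 = 22.8


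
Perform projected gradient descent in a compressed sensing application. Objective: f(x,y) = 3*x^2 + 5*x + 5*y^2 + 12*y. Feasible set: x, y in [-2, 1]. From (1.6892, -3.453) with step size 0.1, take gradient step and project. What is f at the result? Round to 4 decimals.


Step 1: Compute gradient at (1.6892, -3.453).
grad_x = 2*3*1.6892 + 5 = 15.1352
grad_y = 2*5*-3.453 + 12 = -22.53
Step 2: Gradient step.
x_raw = 1.6892 - 0.1*15.1352 = 0.1757
y_raw = -3.453 - 0.1*-22.53 = -1.2
Step 3: Project onto [-2, 1].
x_proj = clip(0.1757) = 0.1757
y_proj = clip(-1.2) = -1.2
Step 4: Evaluate f.
f(0.1757, -1.2) = -6.229


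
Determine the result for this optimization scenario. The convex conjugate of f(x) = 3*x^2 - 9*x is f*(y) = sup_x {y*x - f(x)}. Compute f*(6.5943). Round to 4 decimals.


f*(y) = sup_x {y*x - a*x^2 - b*x} = sup_x {(y-b)*x - a*x^2}
FOC: (y - b) - 2a*x = 0 => x* = (y - b)/(2a)
x* = (6.5943 + 9)/(2*3) = 2.5991
f*(6.5943) = (y-b)^2/(4a) = (6.5943 + 9)^2/(4*3)
= 243.1822/12 = 20.2652


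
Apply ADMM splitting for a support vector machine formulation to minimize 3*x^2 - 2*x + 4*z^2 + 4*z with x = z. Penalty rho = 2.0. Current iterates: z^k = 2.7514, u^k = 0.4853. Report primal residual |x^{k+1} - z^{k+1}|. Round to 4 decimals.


ADMM iteration with rho = 2.0, z^k = 2.7514, u^k = 0.4853
Step 1: x-update.
Minimize 3*x^2 - 2*x + (2.0/2)*(x - 2.7514 + 0.4853)^2
FOC: (2*3 + 2.0)*x = 2 + 2.0*(2.7514 - 0.4853)
x^{k+1} = 0.8165
Step 2: z-update.
Minimize 4*z^2 + 4*z + (2.0/2)*(0.8165 - z + 0.4853)^2
FOC: (2*4 + 2.0)*z = -4 + 2.0*(0.8165 + 0.4853)
z^{k+1} = -0.1396
Step 3: u-update.
u^{k+1} = 0.4853 + 0.8165 + 0.1396 = 1.4415
Step 4: Primal residual = |0.8165 + 0.1396| = 0.9562


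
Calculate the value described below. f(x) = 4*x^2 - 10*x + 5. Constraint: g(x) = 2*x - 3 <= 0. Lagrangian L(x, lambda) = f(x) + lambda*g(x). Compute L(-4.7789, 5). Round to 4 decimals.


Step 1: Evaluate f(x).
f(-4.7789) = 4*(-4.7789)^2 - 10*(-4.7789) + 5 = 144.1405
Step 2: Evaluate g(x).
g(-4.7789) = 2*-4.7789 - 3 = -12.5578
Step 3: Compute Lagrangian.
L = 144.1405 + 5*-12.5578 = 81.3515


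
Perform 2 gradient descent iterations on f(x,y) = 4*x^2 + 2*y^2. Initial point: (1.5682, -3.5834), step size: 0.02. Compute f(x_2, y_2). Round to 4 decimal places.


Gradient descent on f(x,y) = 4*x^2 + 2*y^2.
Starting point: (1.5682, -3.5834), alpha = 0.02
Step 1: grad_x = 2*4*1.5682 = 12.5456, grad_y = 2*2*-3.5834 = -14.3336
  x_1 = 1.5682 - 0.02*12.5456 = 1.3173
  y_1 = -3.5834 - 0.02*-14.3336 = -3.2967
Step 2: grad_x = 2*4*1.3173 = 10.5383, grad_y = 2*2*-3.2967 = -13.1869
  x_2 = 1.3173 - 0.02*10.5383 = 1.1065
  y_2 = -3.2967 - 0.02*-13.1869 = -3.033
f(1.1065, -3.033) = 4*1.1065^2 + 2*(-3.033)^2 = 23.2956


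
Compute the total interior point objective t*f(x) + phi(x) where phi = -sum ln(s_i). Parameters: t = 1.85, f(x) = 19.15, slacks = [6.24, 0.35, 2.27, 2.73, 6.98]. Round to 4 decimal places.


Step 1: Compute log-barrier.
ln values: [1.831, -1.0498, 0.8198, 1.0043, 1.943]
phi = -(1.831 - 1.0498 + 0.8198 + 1.0043 + 1.943) = -4.5483
Step 2: Compute augmented objective.
t*f(x) = 1.85*19.15 = 35.4275
Total = 35.4275 - 4.5483 = 30.8792


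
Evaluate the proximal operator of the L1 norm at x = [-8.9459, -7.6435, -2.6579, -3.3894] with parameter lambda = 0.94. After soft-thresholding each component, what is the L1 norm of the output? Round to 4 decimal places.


Soft-thresholding with lambda = 0.94:
prox(-8.9459) = sign(-8.9459)*max(|-8.9459| - 0.94, 0) = -8.0059
prox(-7.6435) = sign(-7.6435)*max(|-7.6435| - 0.94, 0) = -6.7035
prox(-2.6579) = sign(-2.6579)*max(|-2.6579| - 0.94, 0) = -1.7179
prox(-3.3894) = sign(-3.3894)*max(|-3.3894| - 0.94, 0) = -2.4494
prox(x) = [-8.0059, -6.7035, -1.7179, -2.4494]
||prox(x)||_1 = 8.0059 + 6.7035 + 1.7179 + 2.4494 = 18.8767


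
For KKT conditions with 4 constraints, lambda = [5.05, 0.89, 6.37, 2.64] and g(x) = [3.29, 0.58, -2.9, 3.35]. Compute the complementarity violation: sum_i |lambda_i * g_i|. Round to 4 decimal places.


KKT complementary slackness check:
lambda_1 * g_1 = 5.05 * 3.29 = 16.6145
lambda_2 * g_2 = 0.89 * 0.58 = 0.5162
lambda_3 * g_3 = 6.37 * -2.9 = -18.473
lambda_4 * g_4 = 2.64 * 3.35 = 8.844
Total violation = 16.6145 + 0.5162 + 18.473 + 8.844 = 44.4477


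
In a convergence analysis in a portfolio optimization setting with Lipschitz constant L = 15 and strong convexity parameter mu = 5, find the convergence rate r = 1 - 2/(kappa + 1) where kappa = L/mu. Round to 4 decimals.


Step 1: Compute the condition number.
kappa = L/mu = 15/5 = 3.0
Step 2: Compute the convergence rate.
r = 1 - 2/(kappa + 1) = 1 - 2*mu/(L + mu) = (L - mu)/(L + mu) = 10/20 = 0.5


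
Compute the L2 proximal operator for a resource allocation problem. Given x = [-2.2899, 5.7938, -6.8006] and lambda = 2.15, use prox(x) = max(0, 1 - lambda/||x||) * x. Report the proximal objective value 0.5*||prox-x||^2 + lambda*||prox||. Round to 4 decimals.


Step 1: Compute ||x||.
||x|| = 9.2228
Step 2: Compute scaling factor.
scale = max(0, 1 - 2.15/9.2228) = 0.7669
Step 3: prox(x) = [-1.7561, 4.4432, -5.2153]
||prox(x)|| = 7.0728
Step 4: Proximal objective.
0.5*||prox-x||^2 = 2.3113
lambda*||prox|| = 15.2065
Total = 17.5178


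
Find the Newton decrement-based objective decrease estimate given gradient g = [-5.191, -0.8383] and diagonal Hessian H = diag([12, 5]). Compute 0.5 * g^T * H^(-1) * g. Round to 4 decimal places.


Step 1: H is diagonal, so H^(-1) * g = [-0.4326, -0.1677].
Step 2: g^T H^(-1) g = sum_i g_i^2 / H_ii
  = (-5.191)^2/12 + (-0.8383)^2/5
  = 2.2455 + 0.1405 = 2.3861
Step 3: Objective decrease = 0.5 * g^T H^(-1) g = 1.193


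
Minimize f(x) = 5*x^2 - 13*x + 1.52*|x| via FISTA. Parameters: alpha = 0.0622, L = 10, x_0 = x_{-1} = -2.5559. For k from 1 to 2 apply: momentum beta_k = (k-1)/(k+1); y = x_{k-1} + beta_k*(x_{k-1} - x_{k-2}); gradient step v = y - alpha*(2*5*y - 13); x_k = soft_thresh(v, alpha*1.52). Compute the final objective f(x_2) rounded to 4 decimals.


FISTA on f(x) = 5*x^2 - 13*x + 1.52*|x|
L = 10, alpha = 0.0622
Iteration 1: beta = 0.0, y = -2.5559 + 0.0*(-2.5559 + 2.5559) = -2.5559
  grad(y) = -38.559, v = y - alpha*grad = -0.1575
  prox(v) = soft_thresh(-0.1575, 0.0945) = -0.063
Iteration 2: beta = 0.3333, y = -0.063 + 0.3333*(-0.063 + 2.5559) = 0.768
  grad(y) = -5.3201, v = y - alpha*grad = 1.0989
  prox(v) = soft_thresh(1.0989, 0.0945) = 1.0044
f(x_2) = 5*1.0044^2 - 13*1.0044 + 1.52*|1.0044| = -6.4863


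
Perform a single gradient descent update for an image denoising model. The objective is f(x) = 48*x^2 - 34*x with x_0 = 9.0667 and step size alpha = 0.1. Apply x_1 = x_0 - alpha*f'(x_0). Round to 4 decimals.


We compute the gradient at x_0 and apply the update.
f'(x) = 96*x - 34
f'(9.0667) = 96*9.0667 - 34 = 836.4032
x_1 = 9.0667 - 0.1*836.4032 = -74.5736


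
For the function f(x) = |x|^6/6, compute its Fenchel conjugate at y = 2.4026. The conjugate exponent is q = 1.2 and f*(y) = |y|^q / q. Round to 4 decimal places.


The conjugate exponent q satisfies 1/p + 1/q = 1.
p = 6, so q = 6/(6 - 1) = 1.2
|y|^q = 2.4026^1.2 = 2.863
f*(2.4026) = 2.863 / 1.2 = 2.3858


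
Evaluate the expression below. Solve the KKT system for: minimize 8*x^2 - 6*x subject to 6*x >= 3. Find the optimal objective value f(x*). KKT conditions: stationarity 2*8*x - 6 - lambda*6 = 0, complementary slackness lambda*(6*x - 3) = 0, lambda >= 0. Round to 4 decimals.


Step 1: Try lambda = 0 (constraint inactive).
x_unc = 6/(2*8) = 0.375
Check: 6*0.375 = 2.25 < 3 -- violated!
Step 2: Constraint must be active: 6*x = 3
x* = 3/6 = 0.5
lambda = (2*8*0.5 - 6)/6 = 0.3333
Step 3: Compute optimal value.
f(x*) = 8*0.5^2 - 6*0.5 = -1.0


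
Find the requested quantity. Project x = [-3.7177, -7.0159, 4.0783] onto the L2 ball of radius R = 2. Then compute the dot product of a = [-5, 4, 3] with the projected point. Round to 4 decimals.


Step 1: Compute ||x|| (intermediates to 6 decimals).
||x|| = sqrt((-3.7177)^2 + (-7.0159)^2 + 4.0783^2) = 8.926179
Step 2: Project.
Since ||x|| > R, scale = R/||x|| = 2/8.926179 = 0.22406, proj(x) = scale * x
proj(x) = [-0.832988, -1.571983, 0.913784]
Step 3: Dot product.
a^T * proj(x) = -5*(-0.832988) + 4*(-1.571983) + 3*0.913784 = 0.6184


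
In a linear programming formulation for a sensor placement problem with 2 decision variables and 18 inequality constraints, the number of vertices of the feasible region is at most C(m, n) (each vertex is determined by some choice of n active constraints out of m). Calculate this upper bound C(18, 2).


Each vertex corresponds to some choice of n active constraints out of m, so the number of vertices is at most C(m, n) = m! / (n!(m-n)!).
m = 18, n = 2
Numerator: 18 * 17
Denominator: 2! = 2
C(18, 2) = 153


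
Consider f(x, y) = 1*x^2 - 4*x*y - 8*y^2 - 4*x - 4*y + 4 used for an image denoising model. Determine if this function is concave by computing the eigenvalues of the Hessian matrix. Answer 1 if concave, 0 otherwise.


The Hessian of f(x,y) = 1*x^2 - 4*x*y - 8*y^2 - 4*x - 4*y + 4 is:
H = [[2, -4], [-4, -16]]
Trace = 2 - 16 = -14
Determinant = 2*-16 - (-4)^2 = -48
Discriminant = (-14)^2 - 4*-48 = 388.0
Eigenvalues: lambda_1 = -16.8489, lambda_2 = 2.8489
The function is not concave.

0


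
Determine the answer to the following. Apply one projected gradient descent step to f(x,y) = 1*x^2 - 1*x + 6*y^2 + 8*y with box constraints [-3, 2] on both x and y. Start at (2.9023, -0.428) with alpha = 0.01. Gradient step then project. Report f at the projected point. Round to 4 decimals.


Step 1: Compute gradient at (2.9023, -0.428).
grad_x = 2*1*2.9023 - 1 = 4.8046
grad_y = 2*6*-0.428 + 8 = 2.864
Step 2: Gradient step.
x_raw = 2.9023 - 0.01*4.8046 = 2.8543
y_raw = -0.428 - 0.01*2.864 = -0.4566
Step 3: Project onto [-3, 2].
x_proj = clip(2.8543) = 2.0
y_proj = clip(-0.4566) = -0.4566
Step 4: Evaluate f.
f(2.0, -0.4566) = -0.402


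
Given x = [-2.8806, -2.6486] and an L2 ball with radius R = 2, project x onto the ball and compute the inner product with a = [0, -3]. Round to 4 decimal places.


Step 1: Compute ||x|| (intermediates to 6 decimals).
||x|| = sqrt((-2.8806)^2 + (-2.6486)^2) = 3.913175
Step 2: Project.
Since ||x|| > R, scale = R/||x|| = 2/3.913175 = 0.511094, proj(x) = scale * x
proj(x) = [-1.472257, -1.353684]
Step 3: Dot product.
a^T * proj(x) = 0*(-1.472257) - 3*(-1.353684) = 4.0611


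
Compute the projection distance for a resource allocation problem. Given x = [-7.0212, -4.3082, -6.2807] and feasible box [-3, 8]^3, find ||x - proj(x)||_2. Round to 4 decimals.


Project each component onto [-3, 8].
clip(-7.0212) = -3.0, clip(-4.3082) = -3.0, clip(-6.2807) = -3.0
Projection = [-3.0, -3.0, -3.0]
Squared diffs: [16.17, 1.7114, 10.763]
Distance = sqrt(28.6444) = 5.352


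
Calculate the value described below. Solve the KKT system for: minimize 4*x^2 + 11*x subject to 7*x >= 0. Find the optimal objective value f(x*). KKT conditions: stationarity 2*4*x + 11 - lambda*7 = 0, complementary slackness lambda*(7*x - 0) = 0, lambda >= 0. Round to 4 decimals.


Step 1: Try lambda = 0 (constraint inactive).
x_unc = -11/(2*4) = -1.375
Check: 7*-1.375 = -9.625 < 0 -- violated!
Step 2: Constraint must be active: 7*x = 0
x* = 0/7 = 0.0
lambda = (2*4*0.0 + 11)/7 = 1.5714
Step 3: Compute optimal value.
f(x*) = 4*0.0^2 + 11*0.0 = 0.0


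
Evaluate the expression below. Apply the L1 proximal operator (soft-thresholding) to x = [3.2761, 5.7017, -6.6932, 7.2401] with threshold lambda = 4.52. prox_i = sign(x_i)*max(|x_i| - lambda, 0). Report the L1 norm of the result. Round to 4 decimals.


Soft-thresholding with lambda = 4.52:
prox(3.2761) = sign(3.2761)*max(|3.2761| - 4.52, 0) = 0.0
prox(5.7017) = sign(5.7017)*max(|5.7017| - 4.52, 0) = 1.1817
prox(-6.6932) = sign(-6.6932)*max(|-6.6932| - 4.52, 0) = -2.1732
prox(7.2401) = sign(7.2401)*max(|7.2401| - 4.52, 0) = 2.7201
prox(x) = [0.0, 1.1817, -2.1732, 2.7201]
||prox(x)||_1 = 0.0 + 1.1817 + 2.1732 + 2.7201 = 6.075


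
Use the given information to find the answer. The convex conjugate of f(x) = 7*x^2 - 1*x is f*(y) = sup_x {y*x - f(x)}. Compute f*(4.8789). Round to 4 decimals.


f*(y) = sup_x {y*x - a*x^2 - b*x} = sup_x {(y-b)*x - a*x^2}
FOC: (y - b) - 2a*x = 0 => x* = (y - b)/(2a)
x* = (4.8789 + 1)/(2*7) = 0.4199
f*(4.8789) = (y-b)^2/(4a) = (4.8789 + 1)^2/(4*7)
= 34.5615/28 = 1.2343


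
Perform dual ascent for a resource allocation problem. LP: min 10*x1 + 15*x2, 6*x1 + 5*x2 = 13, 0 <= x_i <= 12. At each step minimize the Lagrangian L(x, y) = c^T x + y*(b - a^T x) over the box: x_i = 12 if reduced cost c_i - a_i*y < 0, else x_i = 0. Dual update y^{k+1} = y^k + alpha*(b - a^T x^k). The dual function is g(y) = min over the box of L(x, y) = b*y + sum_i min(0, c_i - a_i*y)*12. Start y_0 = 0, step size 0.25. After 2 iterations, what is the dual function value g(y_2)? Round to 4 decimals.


Dual ascent for LP: min 10*x1 + 15*x2, 6*x1 + 5*x2 = 13, 0 <= x_i <= 12
Step 1: y^k = 0.0, reduced costs: (10.0, 15.0)
  x^k = (0.0, 0.0), subgradient = b - a^T x = 13.0
  y^{k+1} = 0.0 + 0.25*13.0 = 3.25
Step 2: y^k = 3.25, reduced costs: (-9.5, -1.25)
  x^k = (12.0, 12.0), subgradient = b - a^T x = -119.0
  y^{k+1} = 3.25 + 0.25*-119.0 = -26.5
Dual objective at y_2 = -26.5: reduced costs (169.0, 147.5), box minimizer x = (0.0, 0.0)
g(y_2) = b*y + (c1 - a1*y)*x1 + (c2 - a2*y)*x2 = 13*(-26.5) + 169.0*0.0 + 147.5*0.0 = -344.5 + 0.0 + 0.0 = -344.5


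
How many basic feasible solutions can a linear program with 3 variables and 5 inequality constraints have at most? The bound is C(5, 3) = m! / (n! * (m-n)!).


Each vertex corresponds to some choice of n active constraints out of m, so the number of vertices is at most C(m, n) = m! / (n!(m-n)!).
m = 5, n = 3
Numerator: 5 * 4 * 3
Denominator: 3! = 6
C(5, 3) = 10


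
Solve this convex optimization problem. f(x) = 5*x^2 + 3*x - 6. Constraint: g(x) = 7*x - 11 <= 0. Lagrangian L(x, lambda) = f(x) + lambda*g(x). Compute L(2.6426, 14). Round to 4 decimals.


Step 1: Evaluate f(x).
f(2.6426) = 5*2.6426^2 + 3*2.6426 - 6 = 36.8445
Step 2: Evaluate g(x).
g(2.6426) = 7*2.6426 - 11 = 7.4982
Step 3: Compute Lagrangian.
L = 36.8445 + 14*7.4982 = 141.8193


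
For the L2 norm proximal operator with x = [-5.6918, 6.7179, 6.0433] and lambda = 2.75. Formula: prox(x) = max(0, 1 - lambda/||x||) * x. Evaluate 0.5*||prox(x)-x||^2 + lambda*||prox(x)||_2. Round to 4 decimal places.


Step 1: Compute ||x||.
||x|| = 10.6793
Step 2: Compute scaling factor.
scale = max(0, 1 - 2.75/10.6793) = 0.7425
Step 3: prox(x) = [-4.2261, 4.988, 4.4871]
||prox(x)|| = 7.9293
Step 4: Proximal objective.
0.5*||prox-x||^2 = 3.7813
lambda*||prox|| = 21.8056
Total = 25.5869


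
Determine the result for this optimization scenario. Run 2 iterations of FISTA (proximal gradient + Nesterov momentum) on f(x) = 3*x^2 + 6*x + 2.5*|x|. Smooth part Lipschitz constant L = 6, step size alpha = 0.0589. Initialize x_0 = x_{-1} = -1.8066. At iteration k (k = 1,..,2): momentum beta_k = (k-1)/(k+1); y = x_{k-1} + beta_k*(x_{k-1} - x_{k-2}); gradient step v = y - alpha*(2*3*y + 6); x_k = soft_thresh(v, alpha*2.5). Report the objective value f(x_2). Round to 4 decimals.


FISTA on f(x) = 3*x^2 + 6*x + 2.5*|x|
L = 6, alpha = 0.0589
Iteration 1: beta = 0.0, y = -1.8066 + 0.0*(-1.8066 + 1.8066) = -1.8066
  grad(y) = -4.8396, v = y - alpha*grad = -1.5215
  prox(v) = soft_thresh(-1.5215, 0.1473) = -1.3743
Iteration 2: beta = 0.3333, y = -1.3743 + 0.3333*(-1.3743 + 1.8066) = -1.2302
  grad(y) = -1.3812, v = y - alpha*grad = -1.1488
  prox(v) = soft_thresh(-1.1488, 0.1473) = -1.0016
f(x_2) = 3*(-1.0016)^2 + 6*(-1.0016) + 2.5*|-1.0016| = -0.496


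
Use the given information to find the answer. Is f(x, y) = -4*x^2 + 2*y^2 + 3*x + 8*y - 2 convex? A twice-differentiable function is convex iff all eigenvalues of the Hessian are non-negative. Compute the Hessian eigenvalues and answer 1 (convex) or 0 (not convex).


The Hessian of f(x,y) = -4*x^2 + 2*y^2 + 3*x + 8*y - 2 is:
H = [[-8, 0], [0, 4]]
Trace = -8 + 4 = -4
Determinant = -8*4 - (0)^2 = -32
Discriminant = (-4)^2 - 4*-32 = 144.0
Eigenvalues: lambda_1 = -8.0, lambda_2 = 4.0
The function is not convex.

0


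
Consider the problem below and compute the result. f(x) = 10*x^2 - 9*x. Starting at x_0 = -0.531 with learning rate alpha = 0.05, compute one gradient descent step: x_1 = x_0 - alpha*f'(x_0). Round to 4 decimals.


We compute the gradient at x_0 and apply the update.
f'(x) = 20*x - 9
f'(-0.531) = 20*-0.531 - 9 = -19.62
x_1 = -0.531 - 0.05*-19.62 = 0.45


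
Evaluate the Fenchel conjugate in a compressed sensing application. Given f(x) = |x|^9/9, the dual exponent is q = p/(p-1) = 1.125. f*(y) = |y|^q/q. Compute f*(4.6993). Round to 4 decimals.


The conjugate exponent q satisfies 1/p + 1/q = 1.
p = 9, so q = 9/(9 - 1) = 1.125
|y|^q = 4.6993^1.125 = 5.7021
f*(4.6993) = 5.7021 / 1.125 = 5.0686


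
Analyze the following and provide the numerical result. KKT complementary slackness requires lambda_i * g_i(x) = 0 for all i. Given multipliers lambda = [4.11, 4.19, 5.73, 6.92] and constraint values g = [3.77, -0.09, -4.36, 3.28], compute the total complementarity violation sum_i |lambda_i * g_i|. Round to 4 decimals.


KKT complementary slackness check:
lambda_1 * g_1 = 4.11 * 3.77 = 15.4947
lambda_2 * g_2 = 4.19 * -0.09 = -0.3771
lambda_3 * g_3 = 5.73 * -4.36 = -24.9828
lambda_4 * g_4 = 6.92 * 3.28 = 22.6976
Total violation = 15.4947 + 0.3771 + 24.9828 + 22.6976 = 63.5522


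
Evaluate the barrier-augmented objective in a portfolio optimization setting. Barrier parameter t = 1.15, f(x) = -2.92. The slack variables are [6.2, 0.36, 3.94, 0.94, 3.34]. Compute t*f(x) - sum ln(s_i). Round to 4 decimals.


Step 1: Compute log-barrier.
ln values: [1.8245, -1.0217, 1.3712, -0.0619, 1.206]
phi = -(1.8245 - 1.0217 + 1.3712 - 0.0619 + 1.206) = -3.3182
Step 2: Compute augmented objective.
t*f(x) = 1.15*-2.92 = -3.358
Total = -3.358 - 3.3182 = -6.6762


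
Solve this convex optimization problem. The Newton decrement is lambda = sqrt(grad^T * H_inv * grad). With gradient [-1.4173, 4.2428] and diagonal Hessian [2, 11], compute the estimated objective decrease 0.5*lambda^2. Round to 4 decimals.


Step 1: H is diagonal, so H^(-1) * g = [-0.7087, 0.3857].
Step 2: g^T H^(-1) g = sum_i g_i^2 / H_ii
  = (-1.4173)^2/2 + (4.2428)^2/11
  = 1.0044 + 1.6365 = 2.6409
Step 3: Objective decrease = 0.5 * g^T H^(-1) g = 1.3204


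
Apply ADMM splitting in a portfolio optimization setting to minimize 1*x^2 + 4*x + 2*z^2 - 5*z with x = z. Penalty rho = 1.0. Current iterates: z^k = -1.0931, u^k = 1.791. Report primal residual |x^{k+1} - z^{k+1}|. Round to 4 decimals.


ADMM iteration with rho = 1.0, z^k = -1.0931, u^k = 1.791
Step 1: x-update.
Minimize 1*x^2 + 4*x + (1.0/2)*(x + 1.0931 + 1.791)^2
FOC: (2*1 + 1.0)*x = -4 + 1.0*(-1.0931 - 1.791)
x^{k+1} = -2.2947
Step 2: z-update.
Minimize 2*z^2 - 5*z + (1.0/2)*(-2.2947 - z + 1.791)^2
FOC: (2*2 + 1.0)*z = 5 + 1.0*(-2.2947 + 1.791)
z^{k+1} = 0.8993
Step 3: u-update.
u^{k+1} = 1.791 - 2.2947 - 0.8993 = -1.403
Step 4: Primal residual = |-2.2947 - 0.8993| = 3.194
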